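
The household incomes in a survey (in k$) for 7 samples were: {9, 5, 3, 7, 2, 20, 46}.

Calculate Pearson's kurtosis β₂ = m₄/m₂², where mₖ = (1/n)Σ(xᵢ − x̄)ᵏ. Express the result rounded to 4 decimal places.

x̄ = 13.1429
Σ(xᵢ − x̄)² = 1474.8571 ⇒ m₂ = 210.69388
Σ(xᵢ − x̄)⁴ = 1199844.7464 ⇒ m₄ = 171406.39234
m₂² = 44391.91004
β₂ = m₄/m₂² = 171406.39234 / 44391.91004 ≈ 3.8612

3.8612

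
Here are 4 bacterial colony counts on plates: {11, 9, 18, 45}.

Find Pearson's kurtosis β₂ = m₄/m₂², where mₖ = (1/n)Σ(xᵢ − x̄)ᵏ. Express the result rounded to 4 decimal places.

2.1780

x̄ = 20.7500
Σ(xᵢ − x̄)² = 828.7500 ⇒ m₂ = 207.18750
Σ(xᵢ − x̄)⁴ = 373972.8281 ⇒ m₄ = 93493.20703
m₂² = 42926.66016
β₂ = m₄/m₂² = 93493.20703 / 42926.66016 ≈ 2.1780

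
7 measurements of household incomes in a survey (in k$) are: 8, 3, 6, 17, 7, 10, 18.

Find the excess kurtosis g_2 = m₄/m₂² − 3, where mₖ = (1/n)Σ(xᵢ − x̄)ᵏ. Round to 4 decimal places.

-1.1724

x̄ = 9.8571
Σ(xᵢ − x̄)² = 190.8571 ⇒ m₂ = 27.26531
Σ(xᵢ − x̄)⁴ = 9510.3790 ⇒ m₄ = 1358.62557
m₂² = 743.39692
g_2 = m₄/m₂² − 3 = 1.82759 − 3 ≈ -1.1724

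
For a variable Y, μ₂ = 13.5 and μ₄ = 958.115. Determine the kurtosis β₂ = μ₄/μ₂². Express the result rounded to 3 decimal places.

μ₂² = 13.5² = 182.25000
μ₄/μ₂² = 958.115 / 182.25000 = 5.25715
β₂ ≈ 5.257

5.257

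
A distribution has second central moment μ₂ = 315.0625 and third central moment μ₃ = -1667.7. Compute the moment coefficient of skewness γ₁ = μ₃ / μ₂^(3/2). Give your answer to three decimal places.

-0.298

σ = √μ₂ = √315.0625 = 17.75000
σ³ = μ₂^(3/2) = 5592.35938
γ₁ = μ₃/σ³ = -1667.7 / 5592.35938 ≈ -0.298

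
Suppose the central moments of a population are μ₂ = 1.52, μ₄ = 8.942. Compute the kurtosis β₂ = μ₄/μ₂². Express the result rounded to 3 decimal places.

3.870

μ₂² = 1.52² = 2.31040
μ₄/μ₂² = 8.942 / 2.31040 = 3.87033
β₂ ≈ 3.870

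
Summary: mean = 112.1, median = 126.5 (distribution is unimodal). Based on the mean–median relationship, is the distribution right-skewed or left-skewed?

left-skewed

mean − median = 112.1 − 126.5 = -14.4
mean < median ⇒ the longer tail is on the left ⇒ left-skewed (negatively skewed).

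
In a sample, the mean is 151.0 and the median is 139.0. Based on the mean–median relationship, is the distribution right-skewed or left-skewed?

right-skewed

mean − median = 151.0 − 139.0 = 12.0
mean > median ⇒ the longer tail is on the right ⇒ right-skewed (positively skewed).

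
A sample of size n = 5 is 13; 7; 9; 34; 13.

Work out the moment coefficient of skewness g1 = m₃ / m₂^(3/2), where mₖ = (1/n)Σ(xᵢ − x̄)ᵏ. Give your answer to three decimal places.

1.285

x̄ = (13 + 7 + 9 + 34 + 13) / 5 = 15.2000
deviations (xᵢ − x̄): -2.2000, -8.2000, -6.2000, 18.8000, -2.2000
Σ(xᵢ − x̄)² = 468.8000 ⇒ m₂ = 468.8000/5 = 93.76000
Σ(xᵢ − x̄)³ = 5833.6800 ⇒ m₃ = 5833.6800/5 = 1166.73600
m₂^(3/2) = 93.76000^(1.5) = 907.87571
g1 = m₃ / m₂^(3/2) = 1166.73600 / 907.87571 ≈ 1.285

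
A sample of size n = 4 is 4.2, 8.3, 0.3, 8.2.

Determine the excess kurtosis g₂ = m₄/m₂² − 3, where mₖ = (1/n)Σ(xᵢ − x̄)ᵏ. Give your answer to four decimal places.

x̄ = 5.2500
Σ(xᵢ − x̄)² = 43.6100 ⇒ m₂ = 10.90250
Σ(xᵢ − x̄)⁴ = 763.8580 ⇒ m₄ = 190.96451
m₂² = 118.86451
g₂ = m₄/m₂² − 3 = 1.60657 − 3 ≈ -1.3934

-1.3934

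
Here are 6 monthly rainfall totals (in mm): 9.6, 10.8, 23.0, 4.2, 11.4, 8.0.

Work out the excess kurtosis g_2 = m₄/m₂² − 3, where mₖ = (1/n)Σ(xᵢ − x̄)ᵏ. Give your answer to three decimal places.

x̄ = 11.1667
Σ(xᵢ − x̄)² = 201.2333 ⇒ m₂ = 33.53889
Σ(xᵢ − x̄)⁴ = 22069.9725 ⇒ m₄ = 3678.32875
m₂² = 1124.85707
g_2 = m₄/m₂² − 3 = 3.27004 − 3 ≈ 0.270

0.270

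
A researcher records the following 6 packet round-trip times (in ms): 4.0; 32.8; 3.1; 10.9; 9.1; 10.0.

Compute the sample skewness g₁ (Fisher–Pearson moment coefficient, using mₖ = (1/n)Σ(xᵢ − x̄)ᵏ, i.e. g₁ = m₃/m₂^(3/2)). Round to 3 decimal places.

x̄ = (4.0 + 32.8 + 3.1 + 10.9 + 9.1 + 10.0) / 6 = 11.6500
deviations (xᵢ − x̄): -7.6500, 21.1500, -8.5500, -0.7500, -2.5500, -1.6500
Σ(xᵢ − x̄)² = 588.7350 ⇒ m₂ = 588.7350/6 = 98.12250
Σ(xᵢ − x̄)³ = 8366.6520 ⇒ m₃ = 8366.6520/6 = 1394.44200
m₂^(3/2) = 98.12250^(1.5) = 971.97010
g₁ = m₃ / m₂^(3/2) = 1394.44200 / 971.97010 ≈ 1.435

1.435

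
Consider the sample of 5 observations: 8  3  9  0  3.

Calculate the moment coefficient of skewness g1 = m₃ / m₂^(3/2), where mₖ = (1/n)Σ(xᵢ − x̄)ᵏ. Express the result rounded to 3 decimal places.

x̄ = (8 + 3 + 9 + 0 + 3) / 5 = 4.6000
deviations (xᵢ − x̄): 3.4000, -1.6000, 4.4000, -4.6000, -1.6000
Σ(xᵢ − x̄)² = 57.2000 ⇒ m₂ = 57.2000/5 = 11.44000
Σ(xᵢ − x̄)³ = 18.9600 ⇒ m₃ = 18.9600/5 = 3.79200
m₂^(3/2) = 11.44000^(1.5) = 38.69359
g1 = m₃ / m₂^(3/2) = 3.79200 / 38.69359 ≈ 0.098

0.098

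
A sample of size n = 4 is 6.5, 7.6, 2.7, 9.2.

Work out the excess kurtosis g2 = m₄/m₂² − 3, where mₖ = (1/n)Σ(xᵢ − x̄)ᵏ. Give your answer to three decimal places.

-1.000

x̄ = 6.5000
Σ(xᵢ − x̄)² = 22.9400 ⇒ m₂ = 5.73500
Σ(xᵢ − x̄)⁴ = 263.1218 ⇒ m₄ = 65.78045
m₂² = 32.89022
g2 = m₄/m₂² − 3 = 2.00000 − 3 ≈ -1.000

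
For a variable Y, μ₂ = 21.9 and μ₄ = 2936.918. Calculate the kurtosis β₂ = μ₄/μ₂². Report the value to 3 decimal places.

6.124

μ₂² = 21.9² = 479.61000
μ₄/μ₂² = 2936.918 / 479.61000 = 6.12355
β₂ ≈ 6.124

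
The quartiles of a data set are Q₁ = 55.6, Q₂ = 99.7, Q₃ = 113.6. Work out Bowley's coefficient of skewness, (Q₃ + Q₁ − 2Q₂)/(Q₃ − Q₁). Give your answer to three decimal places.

numerator: Q₃ + Q₁ − 2Q₂ = 113.6 + 55.6 − 2×99.7 = -30.2000
denominator: Q₃ − Q₁ = 113.6 − 55.6 = 58.0000
Bowley skewness = -30.2000 / 58.0000 ≈ -0.521

-0.521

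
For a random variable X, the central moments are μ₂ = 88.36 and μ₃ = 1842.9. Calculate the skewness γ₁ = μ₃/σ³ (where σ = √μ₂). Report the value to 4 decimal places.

2.2188

σ = √μ₂ = √88.36 = 9.40000
σ³ = μ₂^(3/2) = 830.58400
γ₁ = μ₃/σ³ = 1842.9 / 830.58400 ≈ 2.2188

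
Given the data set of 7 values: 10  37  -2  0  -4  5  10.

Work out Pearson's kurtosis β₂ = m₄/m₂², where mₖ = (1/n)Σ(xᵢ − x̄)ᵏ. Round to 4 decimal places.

x̄ = 8.0000
Σ(xᵢ − x̄)² = 1166.0000 ⇒ m₂ = 166.57143
Σ(xᵢ − x̄)⁴ = 742226.0000 ⇒ m₄ = 106032.28571
m₂² = 27746.04082
β₂ = m₄/m₂² = 106032.28571 / 27746.04082 ≈ 3.8215

3.8215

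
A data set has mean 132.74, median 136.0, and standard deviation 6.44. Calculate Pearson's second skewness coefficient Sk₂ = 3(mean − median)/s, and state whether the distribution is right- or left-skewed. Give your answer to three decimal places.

Sk₂ = 3(132.74 − 136.0) / 6.44 = 3 × -3.2600 / 6.44
    = -9.7800 / 6.44 ≈ -1.519
Sk₂ < 0 ⇒ mean < median ⇒ left-skewed (negative skew).

-1.519, left-skewed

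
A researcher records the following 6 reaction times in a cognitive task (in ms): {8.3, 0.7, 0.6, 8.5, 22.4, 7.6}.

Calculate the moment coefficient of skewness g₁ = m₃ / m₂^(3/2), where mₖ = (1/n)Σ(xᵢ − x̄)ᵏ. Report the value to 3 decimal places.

0.949

x̄ = (8.3 + 0.7 + 0.6 + 8.5 + 22.4 + 7.6) / 6 = 8.0167
deviations (xᵢ − x̄): 0.2833, -7.3167, -7.4167, 0.4833, 14.3833, -0.4167
Σ(xᵢ − x̄)² = 315.9083 ⇒ m₂ = 315.9083/6 = 52.65139
Σ(xᵢ − x̄)³ = 2176.0356 ⇒ m₃ = 2176.0356/6 = 362.67259
m₂^(3/2) = 52.65139^(1.5) = 382.04520
g₁ = m₃ / m₂^(3/2) = 362.67259 / 382.04520 ≈ 0.949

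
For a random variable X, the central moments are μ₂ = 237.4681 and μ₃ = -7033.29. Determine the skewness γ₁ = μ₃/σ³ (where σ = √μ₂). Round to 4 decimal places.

-1.9220

σ = √μ₂ = √237.4681 = 15.41000
σ³ = μ₂^(3/2) = 3659.38342
γ₁ = μ₃/σ³ = -7033.29 / 3659.38342 ≈ -1.9220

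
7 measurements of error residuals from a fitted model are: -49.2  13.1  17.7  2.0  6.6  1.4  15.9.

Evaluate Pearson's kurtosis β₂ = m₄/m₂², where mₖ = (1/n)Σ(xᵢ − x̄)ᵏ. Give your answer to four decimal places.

x̄ = 1.0714
Σ(xᵢ − x̄)² = 3199.8343 ⇒ m₂ = 457.11918
Σ(xᵢ − x̄)⁴ = 6533500.0932 ⇒ m₄ = 933357.15617
m₂² = 208957.94808
β₂ = m₄/m₂² = 933357.15617 / 208957.94808 ≈ 4.4667

4.4667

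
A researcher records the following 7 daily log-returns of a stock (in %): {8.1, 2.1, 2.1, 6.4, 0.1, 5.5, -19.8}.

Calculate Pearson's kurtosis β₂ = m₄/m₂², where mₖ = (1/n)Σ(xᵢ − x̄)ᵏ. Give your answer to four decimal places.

x̄ = 0.6429
Σ(xᵢ − x̄)² = 534.7971 ⇒ m₂ = 76.39959
Σ(xᵢ − x̄)⁴ = 179405.7167 ⇒ m₄ = 25629.38810
m₂² = 5836.89763
β₂ = m₄/m₂² = 25629.38810 / 5836.89763 ≈ 4.3909

4.3909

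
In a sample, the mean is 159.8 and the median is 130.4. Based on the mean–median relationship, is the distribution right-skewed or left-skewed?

right-skewed

mean − median = 159.8 − 130.4 = 29.4
mean > median ⇒ the longer tail is on the right ⇒ right-skewed (positively skewed).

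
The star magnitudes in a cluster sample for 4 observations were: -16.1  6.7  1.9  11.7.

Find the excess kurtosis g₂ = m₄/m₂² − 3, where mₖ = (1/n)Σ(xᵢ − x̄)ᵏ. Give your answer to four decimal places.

-0.9276

x̄ = 1.0500
Σ(xᵢ − x̄)² = 440.1900 ⇒ m₂ = 110.04750
Σ(xᵢ − x̄)⁴ = 100392.2765 ⇒ m₄ = 25098.06913
m₂² = 12110.45226
g₂ = m₄/m₂² − 3 = 2.07243 − 3 ≈ -0.9276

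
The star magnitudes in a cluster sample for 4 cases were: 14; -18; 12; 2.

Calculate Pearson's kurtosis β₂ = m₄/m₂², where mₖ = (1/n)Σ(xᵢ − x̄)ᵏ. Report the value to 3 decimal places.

x̄ = 2.5000
Σ(xᵢ − x̄)² = 643.0000 ⇒ m₂ = 160.75000
Σ(xᵢ − x̄)⁴ = 202245.2500 ⇒ m₄ = 50561.31250
m₂² = 25840.56250
β₂ = m₄/m₂² = 50561.31250 / 25840.56250 ≈ 1.957

1.957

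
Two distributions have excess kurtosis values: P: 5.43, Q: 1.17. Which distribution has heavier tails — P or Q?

Higher excess kurtosis ⇒ heavier tails relative to the normal distribution.
5.43 vs 1.17: the larger is 5.43, so P has heavier tails.

P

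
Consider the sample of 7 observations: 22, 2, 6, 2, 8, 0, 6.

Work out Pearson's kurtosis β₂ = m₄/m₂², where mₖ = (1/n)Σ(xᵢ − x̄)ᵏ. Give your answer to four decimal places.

3.9197

x̄ = 6.5714
Σ(xᵢ − x̄)² = 325.7143 ⇒ m₂ = 46.53061
Σ(xᵢ − x̄)⁴ = 59406.0875 ⇒ m₄ = 8486.58392
m₂² = 2165.09788
β₂ = m₄/m₂² = 8486.58392 / 2165.09788 ≈ 3.9197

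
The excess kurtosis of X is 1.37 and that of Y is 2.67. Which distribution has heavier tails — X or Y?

Higher excess kurtosis ⇒ heavier tails relative to the normal distribution.
1.37 vs 2.67: the larger is 2.67, so Y has heavier tails.

Y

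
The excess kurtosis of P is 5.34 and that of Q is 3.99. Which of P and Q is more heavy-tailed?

Higher excess kurtosis ⇒ heavier tails relative to the normal distribution.
5.34 vs 3.99: the larger is 5.34, so P has heavier tails.

P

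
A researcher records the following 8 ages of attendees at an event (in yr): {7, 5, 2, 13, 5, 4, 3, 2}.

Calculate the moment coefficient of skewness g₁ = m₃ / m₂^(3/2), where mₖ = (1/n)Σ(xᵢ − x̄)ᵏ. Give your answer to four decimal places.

1.3808

x̄ = (7 + 5 + 2 + 13 + 5 + 4 + 3 + 2) / 8 = 5.1250
deviations (xᵢ − x̄): 1.8750, -0.1250, -3.1250, 7.8750, -0.1250, -1.1250, -2.1250, -3.1250
Σ(xᵢ − x̄)² = 90.8750 ⇒ m₂ = 90.8750/8 = 11.35938
Σ(xᵢ − x̄)³ = 422.9063 ⇒ m₃ = 422.9063/8 = 52.86328
m₂^(3/2) = 11.35938^(1.5) = 38.28526
g₁ = m₃ / m₂^(3/2) = 52.86328 / 38.28526 ≈ 1.3808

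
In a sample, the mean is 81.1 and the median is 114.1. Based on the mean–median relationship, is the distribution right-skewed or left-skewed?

left-skewed

mean − median = 81.1 − 114.1 = -33.0
mean < median ⇒ the longer tail is on the left ⇒ left-skewed (negatively skewed).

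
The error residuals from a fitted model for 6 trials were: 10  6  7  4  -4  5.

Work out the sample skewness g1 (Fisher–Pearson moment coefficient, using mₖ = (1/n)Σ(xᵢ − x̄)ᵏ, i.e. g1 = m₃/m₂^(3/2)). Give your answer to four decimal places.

-1.0101

x̄ = (10 + 6 + 7 + 4 - 4 + 5) / 6 = 4.6667
deviations (xᵢ − x̄): 5.3333, 1.3333, 2.3333, -0.6667, -8.6667, 0.3333
Σ(xᵢ − x̄)² = 111.3333 ⇒ m₂ = 111.3333/6 = 18.55556
Σ(xᵢ − x̄)³ = -484.4444 ⇒ m₃ = -484.4444/6 = -80.74074
m₂^(3/2) = 18.55556^(1.5) = 79.93021
g1 = m₃ / m₂^(3/2) = -80.74074 / 79.93021 ≈ -1.0101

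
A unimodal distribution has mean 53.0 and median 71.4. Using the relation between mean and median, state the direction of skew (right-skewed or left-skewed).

mean − median = 53.0 − 71.4 = -18.4
mean < median ⇒ the longer tail is on the left ⇒ left-skewed (negatively skewed).

left-skewed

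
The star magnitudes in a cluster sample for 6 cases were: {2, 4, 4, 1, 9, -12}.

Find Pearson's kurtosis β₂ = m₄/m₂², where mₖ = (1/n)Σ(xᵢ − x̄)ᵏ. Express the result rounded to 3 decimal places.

3.340

x̄ = 1.3333
Σ(xᵢ − x̄)² = 251.3333 ⇒ m₂ = 41.88889
Σ(xᵢ − x̄)⁴ = 35161.1111 ⇒ m₄ = 5860.18519
m₂² = 1754.67901
β₂ = m₄/m₂² = 5860.18519 / 1754.67901 ≈ 3.340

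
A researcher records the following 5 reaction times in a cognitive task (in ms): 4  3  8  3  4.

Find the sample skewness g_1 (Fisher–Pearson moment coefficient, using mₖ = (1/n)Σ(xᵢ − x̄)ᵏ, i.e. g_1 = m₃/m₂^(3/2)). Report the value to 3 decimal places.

1.286

x̄ = (4 + 3 + 8 + 3 + 4) / 5 = 4.4000
deviations (xᵢ − x̄): -0.4000, -1.4000, 3.6000, -1.4000, -0.4000
Σ(xᵢ − x̄)² = 17.2000 ⇒ m₂ = 17.2000/5 = 3.44000
Σ(xᵢ − x̄)³ = 41.0400 ⇒ m₃ = 41.0400/5 = 8.20800
m₂^(3/2) = 3.44000^(1.5) = 6.38025
g_1 = m₃ / m₂^(3/2) = 8.20800 / 6.38025 ≈ 1.286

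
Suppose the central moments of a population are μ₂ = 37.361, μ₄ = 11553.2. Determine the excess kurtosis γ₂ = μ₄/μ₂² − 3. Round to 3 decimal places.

μ₂² = 37.361² = 1395.84432
μ₄/μ₂² = 11553.2 / 1395.84432 = 8.27685
γ₂ = 8.27685 − 3 ≈ 5.277

5.277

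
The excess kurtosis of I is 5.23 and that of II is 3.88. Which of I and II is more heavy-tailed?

Higher excess kurtosis ⇒ heavier tails relative to the normal distribution.
5.23 vs 3.88: the larger is 5.23, so I has heavier tails.

I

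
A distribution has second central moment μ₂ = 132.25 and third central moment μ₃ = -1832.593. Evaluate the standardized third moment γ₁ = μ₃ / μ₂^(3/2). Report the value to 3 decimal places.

σ = √μ₂ = √132.25 = 11.50000
σ³ = μ₂^(3/2) = 1520.87500
γ₁ = μ₃/σ³ = -1832.593 / 1520.87500 ≈ -1.205

-1.205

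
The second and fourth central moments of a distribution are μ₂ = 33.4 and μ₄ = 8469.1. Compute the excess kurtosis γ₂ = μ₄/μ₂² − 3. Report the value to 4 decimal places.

4.5918

μ₂² = 33.4² = 1115.56000
μ₄/μ₂² = 8469.1 / 1115.56000 = 7.59179
γ₂ = 7.59179 − 3 ≈ 4.5918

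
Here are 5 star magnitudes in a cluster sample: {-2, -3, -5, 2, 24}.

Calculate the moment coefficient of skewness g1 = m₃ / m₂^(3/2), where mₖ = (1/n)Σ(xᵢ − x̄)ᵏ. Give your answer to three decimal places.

1.337

x̄ = (-2 - 3 - 5 + 2 + 24) / 5 = 3.2000
deviations (xᵢ − x̄): -5.2000, -6.2000, -8.2000, -1.2000, 20.8000
Σ(xᵢ − x̄)² = 566.8000 ⇒ m₂ = 566.8000/5 = 113.36000
Σ(xᵢ − x̄)³ = 8066.8800 ⇒ m₃ = 8066.8800/5 = 1613.37600
m₂^(3/2) = 113.36000^(1.5) = 1206.95133
g1 = m₃ / m₂^(3/2) = 1613.37600 / 1206.95133 ≈ 1.337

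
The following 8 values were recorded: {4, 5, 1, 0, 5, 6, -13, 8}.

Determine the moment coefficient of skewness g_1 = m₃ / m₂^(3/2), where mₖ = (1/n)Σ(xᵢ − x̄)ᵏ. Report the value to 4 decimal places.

-1.6233

x̄ = (4 + 5 + 1 + 0 + 5 + 6 - 13 + 8) / 8 = 2.0000
deviations (xᵢ − x̄): 2.0000, 3.0000, -1.0000, -2.0000, 3.0000, 4.0000, -15.0000, 6.0000
Σ(xᵢ − x̄)² = 304.0000 ⇒ m₂ = 304.0000/8 = 38.00000
Σ(xᵢ − x̄)³ = -3042.0000 ⇒ m₃ = -3042.0000/8 = -380.25000
m₂^(3/2) = 38.00000^(1.5) = 234.24773
g_1 = m₃ / m₂^(3/2) = -380.25000 / 234.24773 ≈ -1.6233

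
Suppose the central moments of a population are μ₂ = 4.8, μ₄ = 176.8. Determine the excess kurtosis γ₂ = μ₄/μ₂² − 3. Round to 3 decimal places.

μ₂² = 4.8² = 23.04000
μ₄/μ₂² = 176.8 / 23.04000 = 7.67361
γ₂ = 7.67361 − 3 ≈ 4.674

4.674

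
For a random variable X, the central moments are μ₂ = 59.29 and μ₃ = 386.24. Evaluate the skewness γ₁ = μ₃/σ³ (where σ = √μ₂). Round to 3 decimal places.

0.846

σ = √μ₂ = √59.29 = 7.70000
σ³ = μ₂^(3/2) = 456.53300
γ₁ = μ₃/σ³ = 386.24 / 456.53300 ≈ 0.846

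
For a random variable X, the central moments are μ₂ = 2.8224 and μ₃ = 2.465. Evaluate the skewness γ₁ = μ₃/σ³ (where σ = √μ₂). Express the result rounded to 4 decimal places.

0.5199

σ = √μ₂ = √2.8224 = 1.68000
σ³ = μ₂^(3/2) = 4.74163
γ₁ = μ₃/σ³ = 2.465 / 4.74163 ≈ 0.5199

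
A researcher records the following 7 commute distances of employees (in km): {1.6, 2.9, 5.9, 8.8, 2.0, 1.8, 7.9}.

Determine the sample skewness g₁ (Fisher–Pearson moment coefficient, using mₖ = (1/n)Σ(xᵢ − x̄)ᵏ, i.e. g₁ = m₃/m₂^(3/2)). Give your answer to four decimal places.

x̄ = (1.6 + 2.9 + 5.9 + 8.8 + 2.0 + 1.8 + 7.9) / 7 = 4.4143
deviations (xᵢ − x̄): -2.8143, -1.5143, 1.4857, 4.3857, -2.4143, -2.6143, 3.4857
Σ(xᵢ − x̄)² = 56.4686 ⇒ m₂ = 56.4686/7 = 8.06694
Σ(xᵢ − x̄)³ = 72.2869 ⇒ m₃ = 72.2869/7 = 10.32670
m₂^(3/2) = 8.06694^(1.5) = 22.91201
g₁ = m₃ / m₂^(3/2) = 10.32670 / 22.91201 ≈ 0.4507

0.4507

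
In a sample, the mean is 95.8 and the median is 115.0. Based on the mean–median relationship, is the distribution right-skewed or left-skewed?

left-skewed

mean − median = 95.8 − 115.0 = -19.2
mean < median ⇒ the longer tail is on the left ⇒ left-skewed (negatively skewed).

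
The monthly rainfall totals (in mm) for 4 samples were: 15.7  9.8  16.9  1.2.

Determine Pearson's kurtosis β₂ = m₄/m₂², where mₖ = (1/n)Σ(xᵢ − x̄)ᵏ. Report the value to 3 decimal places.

1.794

x̄ = 10.9000
Σ(xᵢ − x̄)² = 154.3400 ⇒ m₂ = 38.58500
Σ(xᵢ − x̄)⁴ = 10681.2338 ⇒ m₄ = 2670.30845
m₂² = 1488.80222
β₂ = m₄/m₂² = 2670.30845 / 1488.80222 ≈ 1.794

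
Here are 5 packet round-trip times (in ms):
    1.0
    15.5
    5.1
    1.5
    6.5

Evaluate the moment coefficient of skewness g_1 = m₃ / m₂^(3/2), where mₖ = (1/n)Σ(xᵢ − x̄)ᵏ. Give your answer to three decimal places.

x̄ = (1.0 + 15.5 + 5.1 + 1.5 + 6.5) / 5 = 5.9200
deviations (xᵢ − x̄): -4.9200, 9.5800, -0.8200, -4.4200, 0.5800
Σ(xᵢ − x̄)² = 136.5280 ⇒ m₂ = 136.5280/5 = 27.30560
Σ(xᵢ − x̄)³ = 673.4153 ⇒ m₃ = 673.4153/5 = 134.68306
m₂^(3/2) = 27.30560^(1.5) = 142.68476
g_1 = m₃ / m₂^(3/2) = 134.68306 / 142.68476 ≈ 0.944

0.944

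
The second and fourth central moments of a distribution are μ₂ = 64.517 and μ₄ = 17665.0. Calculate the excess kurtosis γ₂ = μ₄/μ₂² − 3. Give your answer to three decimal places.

μ₂² = 64.517² = 4162.44329
μ₄/μ₂² = 17665.0 / 4162.44329 = 4.24390
γ₂ = 4.24390 − 3 ≈ 1.244

1.244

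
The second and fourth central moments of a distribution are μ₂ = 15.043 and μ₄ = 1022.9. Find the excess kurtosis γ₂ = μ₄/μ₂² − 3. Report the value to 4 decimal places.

μ₂² = 15.043² = 226.29185
μ₄/μ₂² = 1022.9 / 226.29185 = 4.52027
γ₂ = 4.52027 − 3 ≈ 1.5203

1.5203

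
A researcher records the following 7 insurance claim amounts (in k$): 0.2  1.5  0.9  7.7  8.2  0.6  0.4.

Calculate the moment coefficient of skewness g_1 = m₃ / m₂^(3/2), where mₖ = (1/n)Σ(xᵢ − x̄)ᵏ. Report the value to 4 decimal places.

0.9106

x̄ = (0.2 + 1.5 + 0.9 + 7.7 + 8.2 + 0.6 + 0.4) / 7 = 2.7857
deviations (xᵢ − x̄): -2.5857, -1.2857, -1.8857, 4.9143, 5.4143, -2.1857, -2.3857
Σ(xᵢ − x̄)² = 75.8286 ⇒ m₂ = 75.8286/7 = 10.83265
Σ(xᵢ − x̄)³ = 227.2588 ⇒ m₃ = 227.2588/7 = 32.46555
m₂^(3/2) = 10.83265^(1.5) = 35.65351
g_1 = m₃ / m₂^(3/2) = 32.46555 / 35.65351 ≈ 0.9106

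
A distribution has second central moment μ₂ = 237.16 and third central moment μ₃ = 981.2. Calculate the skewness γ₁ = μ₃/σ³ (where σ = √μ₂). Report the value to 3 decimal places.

0.269

σ = √μ₂ = √237.16 = 15.40000
σ³ = μ₂^(3/2) = 3652.26400
γ₁ = μ₃/σ³ = 981.2 / 3652.26400 ≈ 0.269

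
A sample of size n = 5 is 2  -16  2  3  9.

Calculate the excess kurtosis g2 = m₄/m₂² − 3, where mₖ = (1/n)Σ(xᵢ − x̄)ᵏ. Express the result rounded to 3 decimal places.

-0.119

x̄ = 0.0000
Σ(xᵢ − x̄)² = 354.0000 ⇒ m₂ = 70.80000
Σ(xᵢ − x̄)⁴ = 72210.0000 ⇒ m₄ = 14442.00000
m₂² = 5012.64000
g2 = m₄/m₂² − 3 = 2.88112 − 3 ≈ -0.119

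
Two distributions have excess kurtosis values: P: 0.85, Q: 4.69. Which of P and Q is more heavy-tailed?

Q

Higher excess kurtosis ⇒ heavier tails relative to the normal distribution.
0.85 vs 4.69: the larger is 4.69, so Q has heavier tails.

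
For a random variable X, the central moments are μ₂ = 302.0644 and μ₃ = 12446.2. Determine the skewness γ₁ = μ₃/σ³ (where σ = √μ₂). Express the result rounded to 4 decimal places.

2.3708

σ = √μ₂ = √302.0644 = 17.38000
σ³ = μ₂^(3/2) = 5249.87927
γ₁ = μ₃/σ³ = 12446.2 / 5249.87927 ≈ 2.3708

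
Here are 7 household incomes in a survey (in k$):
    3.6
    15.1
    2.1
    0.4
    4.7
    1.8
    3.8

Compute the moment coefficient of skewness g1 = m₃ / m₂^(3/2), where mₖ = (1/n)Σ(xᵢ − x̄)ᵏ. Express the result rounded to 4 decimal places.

x̄ = (3.6 + 15.1 + 2.1 + 0.4 + 4.7 + 1.8 + 3.8) / 7 = 4.5000
deviations (xᵢ − x̄): -0.9000, 10.6000, -2.4000, -4.1000, 0.2000, -2.7000, -0.7000
Σ(xᵢ − x̄)² = 143.5600 ⇒ m₂ = 143.5600/7 = 20.50857
Σ(xᵢ − x̄)³ = 1087.5240 ⇒ m₃ = 1087.5240/7 = 155.36057
m₂^(3/2) = 20.50857^(1.5) = 92.87592
g1 = m₃ / m₂^(3/2) = 155.36057 / 92.87592 ≈ 1.6728

1.6728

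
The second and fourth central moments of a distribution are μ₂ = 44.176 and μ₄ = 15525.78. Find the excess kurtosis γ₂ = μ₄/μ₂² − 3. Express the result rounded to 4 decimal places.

4.9557

μ₂² = 44.176² = 1951.51898
μ₄/μ₂² = 15525.78 / 1951.51898 = 7.95574
γ₂ = 7.95574 − 3 ≈ 4.9557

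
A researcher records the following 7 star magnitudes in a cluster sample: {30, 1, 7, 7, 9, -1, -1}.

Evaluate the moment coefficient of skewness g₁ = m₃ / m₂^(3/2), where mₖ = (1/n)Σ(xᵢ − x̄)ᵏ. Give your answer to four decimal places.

x̄ = (30 + 1 + 7 + 7 + 9 - 1 - 1) / 7 = 7.4286
deviations (xᵢ − x̄): 22.5714, -6.4286, -0.4286, -0.4286, 1.5714, -8.4286, -8.4286
Σ(xᵢ − x̄)² = 695.7143 ⇒ m₂ = 695.7143/7 = 99.38776
Σ(xᵢ − x̄)³ = 10039.9592 ⇒ m₃ = 10039.9592/7 = 1434.27988
m₂^(3/2) = 99.38776^(1.5) = 990.83040
g₁ = m₃ / m₂^(3/2) = 1434.27988 / 990.83040 ≈ 1.4476

1.4476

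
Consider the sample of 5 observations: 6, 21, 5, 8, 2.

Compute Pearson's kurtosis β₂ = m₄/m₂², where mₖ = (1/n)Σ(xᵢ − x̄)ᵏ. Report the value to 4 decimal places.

x̄ = 8.4000
Σ(xᵢ − x̄)² = 217.2000 ⇒ m₂ = 43.44000
Σ(xᵢ − x̄)⁴ = 27049.2960 ⇒ m₄ = 5409.85920
m₂² = 1887.03360
β₂ = m₄/m₂² = 5409.85920 / 1887.03360 ≈ 2.8669

2.8669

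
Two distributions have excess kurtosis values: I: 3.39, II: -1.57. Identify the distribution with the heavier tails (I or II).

I

Higher excess kurtosis ⇒ heavier tails relative to the normal distribution.
3.39 vs -1.57: the larger is 3.39, so I has heavier tails. (I is leptokurtic — heavier-than-normal tails; the other is platykurtic.)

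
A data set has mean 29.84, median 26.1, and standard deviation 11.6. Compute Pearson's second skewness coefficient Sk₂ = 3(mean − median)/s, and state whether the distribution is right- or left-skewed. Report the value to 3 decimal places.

Sk₂ = 3(29.84 − 26.1) / 11.6 = 3 × 3.7400 / 11.6
    = 11.2200 / 11.6 ≈ 0.967
Sk₂ > 0 ⇒ mean > median ⇒ right-skewed (positive skew).

0.967, right-skewed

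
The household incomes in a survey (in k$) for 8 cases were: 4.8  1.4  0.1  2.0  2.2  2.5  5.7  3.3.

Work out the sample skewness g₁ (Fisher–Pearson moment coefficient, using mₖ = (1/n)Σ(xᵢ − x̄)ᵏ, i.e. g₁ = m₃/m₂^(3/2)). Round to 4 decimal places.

0.3281

x̄ = (4.8 + 1.4 + 0.1 + 2.0 + 2.2 + 2.5 + 5.7 + 3.3) / 8 = 2.7500
deviations (xᵢ − x̄): 2.0500, -1.3500, -2.6500, -0.7500, -0.5500, -0.2500, 2.9500, 0.5500
Σ(xᵢ − x̄)² = 22.9800 ⇒ m₂ = 22.9800/8 = 2.87250
Σ(xᵢ − x̄)³ = 12.7800 ⇒ m₃ = 12.7800/8 = 1.59750
m₂^(3/2) = 2.87250^(1.5) = 4.86844
g₁ = m₃ / m₂^(3/2) = 1.59750 / 4.86844 ≈ 0.3281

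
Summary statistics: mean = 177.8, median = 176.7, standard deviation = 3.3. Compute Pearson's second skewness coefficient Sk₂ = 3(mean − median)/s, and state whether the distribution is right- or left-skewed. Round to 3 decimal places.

1.000, right-skewed

Sk₂ = 3(177.8 − 176.7) / 3.3 = 3 × 1.1000 / 3.3
    = 3.3000 / 3.3 ≈ 1.000
Sk₂ > 0 ⇒ mean > median ⇒ right-skewed (positive skew).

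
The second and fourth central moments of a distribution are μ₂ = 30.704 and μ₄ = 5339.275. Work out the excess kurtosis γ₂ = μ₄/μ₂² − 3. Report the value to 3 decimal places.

μ₂² = 30.704² = 942.73562
μ₄/μ₂² = 5339.275 / 942.73562 = 5.66360
γ₂ = 5.66360 − 3 ≈ 2.664

2.664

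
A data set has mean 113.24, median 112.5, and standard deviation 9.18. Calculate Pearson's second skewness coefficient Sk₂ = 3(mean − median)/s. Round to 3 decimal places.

0.242

Sk₂ = 3(113.24 − 112.5) / 9.18 = 3 × 0.7400 / 9.18
    = 2.2200 / 9.18 ≈ 0.242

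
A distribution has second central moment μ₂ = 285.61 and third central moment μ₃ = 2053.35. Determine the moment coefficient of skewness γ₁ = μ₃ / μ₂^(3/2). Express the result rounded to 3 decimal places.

σ = √μ₂ = √285.61 = 16.90000
σ³ = μ₂^(3/2) = 4826.80900
γ₁ = μ₃/σ³ = 2053.35 / 4826.80900 ≈ 0.425

0.425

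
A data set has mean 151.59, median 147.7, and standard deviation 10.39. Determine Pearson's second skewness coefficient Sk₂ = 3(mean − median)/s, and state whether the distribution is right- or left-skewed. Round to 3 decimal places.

1.123, right-skewed

Sk₂ = 3(151.59 − 147.7) / 10.39 = 3 × 3.8900 / 10.39
    = 11.6700 / 10.39 ≈ 1.123
Sk₂ > 0 ⇒ mean > median ⇒ right-skewed (positive skew).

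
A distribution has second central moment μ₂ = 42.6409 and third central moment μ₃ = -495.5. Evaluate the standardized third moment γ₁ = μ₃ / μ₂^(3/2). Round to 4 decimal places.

-1.7795

σ = √μ₂ = √42.6409 = 6.53000
σ³ = μ₂^(3/2) = 278.44508
γ₁ = μ₃/σ³ = -495.5 / 278.44508 ≈ -1.7795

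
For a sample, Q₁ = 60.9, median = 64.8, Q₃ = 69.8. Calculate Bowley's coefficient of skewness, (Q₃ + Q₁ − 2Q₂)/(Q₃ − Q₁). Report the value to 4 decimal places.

numerator: Q₃ + Q₁ − 2Q₂ = 69.8 + 60.9 − 2×64.8 = 1.1000
denominator: Q₃ − Q₁ = 69.8 − 60.9 = 8.9000
Bowley skewness = 1.1000 / 8.9000 ≈ 0.1236

0.1236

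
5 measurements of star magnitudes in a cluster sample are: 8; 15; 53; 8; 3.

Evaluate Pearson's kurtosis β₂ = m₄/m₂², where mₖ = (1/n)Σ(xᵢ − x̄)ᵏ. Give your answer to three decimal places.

x̄ = 17.4000
Σ(xᵢ − x̄)² = 1657.2000 ⇒ m₂ = 331.44000
Σ(xᵢ − x̄)⁴ = 1664847.6960 ⇒ m₄ = 332969.53920
m₂² = 109852.47360
β₂ = m₄/m₂² = 332969.53920 / 109852.47360 ≈ 3.031

3.031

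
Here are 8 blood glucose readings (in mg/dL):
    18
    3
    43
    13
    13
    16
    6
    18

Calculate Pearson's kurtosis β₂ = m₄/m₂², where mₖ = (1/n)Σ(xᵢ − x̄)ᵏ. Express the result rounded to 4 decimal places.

x̄ = 16.2500
Σ(xᵢ − x̄)² = 1023.5000 ⇒ m₂ = 127.93750
Σ(xᵢ − x̄)⁴ = 554131.9063 ⇒ m₄ = 69266.48828
m₂² = 16368.00391
β₂ = m₄/m₂² = 69266.48828 / 16368.00391 ≈ 4.2318

4.2318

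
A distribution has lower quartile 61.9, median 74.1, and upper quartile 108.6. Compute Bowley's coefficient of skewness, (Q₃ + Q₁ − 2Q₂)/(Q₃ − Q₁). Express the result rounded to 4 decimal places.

numerator: Q₃ + Q₁ − 2Q₂ = 108.6 + 61.9 − 2×74.1 = 22.3000
denominator: Q₃ − Q₁ = 108.6 − 61.9 = 46.7000
Bowley skewness = 22.3000 / 46.7000 ≈ 0.4775

0.4775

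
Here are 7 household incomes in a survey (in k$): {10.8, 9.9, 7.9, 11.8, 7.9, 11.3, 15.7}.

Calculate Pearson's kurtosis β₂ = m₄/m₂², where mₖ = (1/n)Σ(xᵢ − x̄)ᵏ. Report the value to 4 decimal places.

x̄ = 10.7571
Σ(xᵢ − x̄)² = 42.8771 ⇒ m₂ = 6.12531
Σ(xᵢ − x̄)⁴ = 732.0018 ⇒ m₄ = 104.57169
m₂² = 37.51938
β₂ = m₄/m₂² = 104.57169 / 37.51938 ≈ 2.7871

2.7871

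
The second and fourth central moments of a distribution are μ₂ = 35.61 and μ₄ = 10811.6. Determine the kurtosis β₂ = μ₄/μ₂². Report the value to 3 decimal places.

8.526

μ₂² = 35.61² = 1268.07210
μ₄/μ₂² = 10811.6 / 1268.07210 = 8.52601
β₂ ≈ 8.526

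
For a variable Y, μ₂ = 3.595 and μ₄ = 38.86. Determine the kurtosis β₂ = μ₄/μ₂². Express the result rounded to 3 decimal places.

3.007

μ₂² = 3.595² = 12.92403
μ₄/μ₂² = 38.86 / 12.92403 = 3.00680
β₂ ≈ 3.007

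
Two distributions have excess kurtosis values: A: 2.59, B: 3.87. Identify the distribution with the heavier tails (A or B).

B

Higher excess kurtosis ⇒ heavier tails relative to the normal distribution.
2.59 vs 3.87: the larger is 3.87, so B has heavier tails.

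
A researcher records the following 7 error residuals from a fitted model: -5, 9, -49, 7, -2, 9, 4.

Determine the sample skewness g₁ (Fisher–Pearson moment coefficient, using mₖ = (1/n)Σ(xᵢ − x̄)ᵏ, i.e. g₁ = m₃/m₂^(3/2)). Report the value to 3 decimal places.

x̄ = (-5 + 9 - 49 + 7 - 2 + 9 + 4) / 7 = -3.8571
deviations (xᵢ − x̄): -1.1429, 12.8571, -45.1429, 10.8571, 1.8571, 12.8571, 7.8571
Σ(xᵢ − x̄)² = 2552.8571 ⇒ m₂ = 2552.8571/7 = 364.69388
Σ(xᵢ − x̄)³ = -85975.1020 ⇒ m₃ = -85975.1020/7 = -12282.15743
m₂^(3/2) = 364.69388^(1.5) = 6964.54436
g₁ = m₃ / m₂^(3/2) = -12282.15743 / 6964.54436 ≈ -1.764

-1.764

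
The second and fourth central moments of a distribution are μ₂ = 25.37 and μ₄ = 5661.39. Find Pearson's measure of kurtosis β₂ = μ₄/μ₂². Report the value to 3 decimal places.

μ₂² = 25.37² = 643.63690
μ₄/μ₂² = 5661.39 / 643.63690 = 8.79594
β₂ ≈ 8.796

8.796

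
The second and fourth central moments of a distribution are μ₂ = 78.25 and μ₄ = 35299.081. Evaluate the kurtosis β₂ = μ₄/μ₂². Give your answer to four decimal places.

μ₂² = 78.25² = 6123.06250
μ₄/μ₂² = 35299.081 / 6123.06250 = 5.76494
β₂ ≈ 5.7649

5.7649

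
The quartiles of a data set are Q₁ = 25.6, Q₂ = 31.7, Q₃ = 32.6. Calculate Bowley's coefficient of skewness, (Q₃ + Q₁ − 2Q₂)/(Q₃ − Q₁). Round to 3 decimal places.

numerator: Q₃ + Q₁ − 2Q₂ = 32.6 + 25.6 − 2×31.7 = -5.2000
denominator: Q₃ − Q₁ = 32.6 − 25.6 = 7.0000
Bowley skewness = -5.2000 / 7.0000 ≈ -0.743

-0.743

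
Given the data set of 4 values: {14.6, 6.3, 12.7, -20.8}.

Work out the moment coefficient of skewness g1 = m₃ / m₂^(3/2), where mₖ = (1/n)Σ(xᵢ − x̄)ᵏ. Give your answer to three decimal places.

x̄ = (14.6 + 6.3 + 12.7 - 20.8) / 4 = 3.2000
deviations (xᵢ − x̄): 11.4000, 3.1000, 9.5000, -24.0000
Σ(xᵢ − x̄)² = 805.8200 ⇒ m₂ = 805.8200/4 = 201.45500
Σ(xᵢ − x̄)³ = -11455.2900 ⇒ m₃ = -11455.2900/4 = -2863.82250
m₂^(3/2) = 201.45500^(1.5) = 2859.34840
g1 = m₃ / m₂^(3/2) = -2863.82250 / 2859.34840 ≈ -1.002

-1.002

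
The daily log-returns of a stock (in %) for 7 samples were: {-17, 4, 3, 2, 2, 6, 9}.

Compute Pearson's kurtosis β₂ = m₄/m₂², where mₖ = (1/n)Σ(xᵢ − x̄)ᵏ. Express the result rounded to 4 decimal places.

x̄ = 1.2857
Σ(xᵢ − x̄)² = 427.4286 ⇒ m₂ = 61.06122
Σ(xᵢ − x̄)⁴ = 115900.3499 ⇒ m₄ = 16557.19284
m₂² = 3728.47314
β₂ = m₄/m₂² = 16557.19284 / 3728.47314 ≈ 4.4407

4.4407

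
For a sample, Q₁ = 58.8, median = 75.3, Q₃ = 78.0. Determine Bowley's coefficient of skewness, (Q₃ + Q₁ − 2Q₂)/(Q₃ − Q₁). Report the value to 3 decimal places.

numerator: Q₃ + Q₁ − 2Q₂ = 78.0 + 58.8 − 2×75.3 = -13.8000
denominator: Q₃ − Q₁ = 78.0 − 58.8 = 19.2000
Bowley skewness = -13.8000 / 19.2000 ≈ -0.719

-0.719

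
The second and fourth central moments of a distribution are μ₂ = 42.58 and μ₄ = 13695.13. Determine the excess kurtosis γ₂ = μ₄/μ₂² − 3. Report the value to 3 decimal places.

μ₂² = 42.58² = 1813.05640
μ₄/μ₂² = 13695.13 / 1813.05640 = 7.55361
γ₂ = 7.55361 − 3 ≈ 4.554

4.554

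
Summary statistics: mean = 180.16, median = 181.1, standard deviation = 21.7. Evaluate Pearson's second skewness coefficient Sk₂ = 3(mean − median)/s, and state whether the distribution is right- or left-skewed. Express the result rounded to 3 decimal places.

Sk₂ = 3(180.16 − 181.1) / 21.7 = 3 × -0.9400 / 21.7
    = -2.8200 / 21.7 ≈ -0.130
Sk₂ < 0 ⇒ mean < median ⇒ left-skewed (negative skew).

-0.130, left-skewed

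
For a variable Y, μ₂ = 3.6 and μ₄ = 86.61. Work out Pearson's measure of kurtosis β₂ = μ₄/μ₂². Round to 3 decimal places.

μ₂² = 3.6² = 12.96000
μ₄/μ₂² = 86.61 / 12.96000 = 6.68287
β₂ ≈ 6.683

6.683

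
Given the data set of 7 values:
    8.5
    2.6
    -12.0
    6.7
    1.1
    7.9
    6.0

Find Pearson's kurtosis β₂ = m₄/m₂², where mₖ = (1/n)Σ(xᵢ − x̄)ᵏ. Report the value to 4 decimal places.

x̄ = 2.9714
Σ(xᵢ − x̄)² = 305.7143 ⇒ m₂ = 43.67347
Σ(xᵢ − x̄)⁴ = 52054.3428 ⇒ m₄ = 7436.33469
m₂² = 1907.37193
β₂ = m₄/m₂² = 7436.33469 / 1907.37193 ≈ 3.8987

3.8987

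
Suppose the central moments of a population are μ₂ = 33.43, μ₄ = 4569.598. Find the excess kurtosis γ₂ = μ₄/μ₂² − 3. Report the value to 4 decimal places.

μ₂² = 33.43² = 1117.56490
μ₄/μ₂² = 4569.598 / 1117.56490 = 4.08889
γ₂ = 4.08889 − 3 ≈ 1.0889

1.0889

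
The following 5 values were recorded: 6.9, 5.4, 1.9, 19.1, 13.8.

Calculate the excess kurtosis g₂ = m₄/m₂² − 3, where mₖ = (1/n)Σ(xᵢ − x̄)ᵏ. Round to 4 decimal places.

x̄ = 9.4200
Σ(xᵢ − x̄)² = 191.9480 ⇒ m₂ = 38.38960
Σ(xᵢ − x̄)⁴ = 12647.6148 ⇒ m₄ = 2529.52296
m₂² = 1473.76139
g₂ = m₄/m₂² − 3 = 1.71637 − 3 ≈ -1.2836

-1.2836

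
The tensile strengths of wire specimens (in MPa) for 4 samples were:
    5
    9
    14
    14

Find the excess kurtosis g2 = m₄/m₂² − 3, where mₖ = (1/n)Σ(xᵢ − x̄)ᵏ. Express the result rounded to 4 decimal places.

-1.4977

x̄ = 10.5000
Σ(xᵢ − x̄)² = 57.0000 ⇒ m₂ = 14.25000
Σ(xᵢ − x̄)⁴ = 1220.2500 ⇒ m₄ = 305.06250
m₂² = 203.06250
g2 = m₄/m₂² − 3 = 1.50231 − 3 ≈ -1.4977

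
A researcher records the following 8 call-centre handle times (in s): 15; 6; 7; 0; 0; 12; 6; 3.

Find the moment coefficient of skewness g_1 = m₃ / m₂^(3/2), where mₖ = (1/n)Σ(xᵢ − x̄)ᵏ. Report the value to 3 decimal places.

x̄ = (15 + 6 + 7 + 0 + 0 + 12 + 6 + 3) / 8 = 6.1250
deviations (xᵢ − x̄): 8.8750, -0.1250, 0.8750, -6.1250, -6.1250, 5.8750, -0.1250, -3.1250
Σ(xᵢ − x̄)² = 198.8750 ⇒ m₂ = 198.8750/8 = 24.85938
Σ(xᵢ − x̄)³ = 412.4063 ⇒ m₃ = 412.4063/8 = 51.55078
m₂^(3/2) = 24.85938^(1.5) = 123.94680
g_1 = m₃ / m₂^(3/2) = 51.55078 / 123.94680 ≈ 0.416

0.416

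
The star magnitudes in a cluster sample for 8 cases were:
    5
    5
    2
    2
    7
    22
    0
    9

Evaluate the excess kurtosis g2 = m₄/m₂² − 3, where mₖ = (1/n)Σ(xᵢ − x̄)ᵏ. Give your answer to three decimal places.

x̄ = 6.5000
Σ(xᵢ − x̄)² = 334.0000 ⇒ m₂ = 41.75000
Σ(xᵢ − x̄)⁴ = 60374.5000 ⇒ m₄ = 7546.81250
m₂² = 1743.06250
g2 = m₄/m₂² − 3 = 4.32963 − 3 ≈ 1.330

1.330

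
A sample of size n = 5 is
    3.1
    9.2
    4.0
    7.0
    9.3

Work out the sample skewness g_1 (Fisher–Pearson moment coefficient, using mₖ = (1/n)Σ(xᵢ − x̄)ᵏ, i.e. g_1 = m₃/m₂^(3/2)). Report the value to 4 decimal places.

-0.1773

x̄ = (3.1 + 9.2 + 4.0 + 7.0 + 9.3) / 5 = 6.5200
deviations (xᵢ − x̄): -3.4200, 2.6800, -2.5200, 0.4800, 2.7800
Σ(xᵢ − x̄)² = 33.1880 ⇒ m₂ = 33.1880/5 = 6.63760
Σ(xᵢ − x̄)³ = -15.1603 ⇒ m₃ = -15.1603/5 = -3.03206
m₂^(3/2) = 6.63760^(1.5) = 17.10081
g_1 = m₃ / m₂^(3/2) = -3.03206 / 17.10081 ≈ -0.1773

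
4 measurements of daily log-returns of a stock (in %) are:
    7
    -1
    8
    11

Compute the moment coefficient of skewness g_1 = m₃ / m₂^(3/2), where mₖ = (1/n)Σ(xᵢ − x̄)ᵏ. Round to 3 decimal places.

x̄ = (7 - 1 + 8 + 11) / 4 = 6.2500
deviations (xᵢ − x̄): 0.7500, -7.2500, 1.7500, 4.7500
Σ(xᵢ − x̄)² = 78.7500 ⇒ m₂ = 78.7500/4 = 19.68750
Σ(xᵢ − x̄)³ = -268.1250 ⇒ m₃ = -268.1250/4 = -67.03125
m₂^(3/2) = 19.68750^(1.5) = 87.35462
g_1 = m₃ / m₂^(3/2) = -67.03125 / 87.35462 ≈ -0.767

-0.767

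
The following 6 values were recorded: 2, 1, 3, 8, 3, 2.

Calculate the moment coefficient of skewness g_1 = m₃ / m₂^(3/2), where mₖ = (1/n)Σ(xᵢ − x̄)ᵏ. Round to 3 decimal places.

1.424

x̄ = (2 + 1 + 3 + 8 + 3 + 2) / 6 = 3.1667
deviations (xᵢ − x̄): -1.1667, -2.1667, -0.1667, 4.8333, -0.1667, -1.1667
Σ(xᵢ − x̄)² = 30.8333 ⇒ m₂ = 30.8333/6 = 5.13889
Σ(xᵢ − x̄)³ = 99.5556 ⇒ m₃ = 99.5556/6 = 16.59259
m₂^(3/2) = 5.13889^(1.5) = 11.64941
g_1 = m₃ / m₂^(3/2) = 16.59259 / 11.64941 ≈ 1.424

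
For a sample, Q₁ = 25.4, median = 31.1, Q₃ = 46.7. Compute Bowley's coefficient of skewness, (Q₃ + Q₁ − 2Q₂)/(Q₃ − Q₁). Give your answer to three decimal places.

numerator: Q₃ + Q₁ − 2Q₂ = 46.7 + 25.4 − 2×31.1 = 9.9000
denominator: Q₃ − Q₁ = 46.7 − 25.4 = 21.3000
Bowley skewness = 9.9000 / 21.3000 ≈ 0.465

0.465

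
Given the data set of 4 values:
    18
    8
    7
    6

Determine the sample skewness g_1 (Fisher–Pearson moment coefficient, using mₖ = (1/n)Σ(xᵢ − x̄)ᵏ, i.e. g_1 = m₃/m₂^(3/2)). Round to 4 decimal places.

1.0806

x̄ = (18 + 8 + 7 + 6) / 4 = 9.7500
deviations (xᵢ − x̄): 8.2500, -1.7500, -2.7500, -3.7500
Σ(xᵢ − x̄)² = 92.7500 ⇒ m₂ = 92.7500/4 = 23.18750
Σ(xᵢ − x̄)³ = 482.6250 ⇒ m₃ = 482.6250/4 = 120.65625
m₂^(3/2) = 23.18750^(1.5) = 111.65570
g_1 = m₃ / m₂^(3/2) = 120.65625 / 111.65570 ≈ 1.0806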